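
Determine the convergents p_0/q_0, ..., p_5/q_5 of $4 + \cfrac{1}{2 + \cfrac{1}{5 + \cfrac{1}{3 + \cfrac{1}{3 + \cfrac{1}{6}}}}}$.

4/1, 9/2, 49/11, 156/35, 517/116, 3258/731

Using the convergent recurrence p_i = a_i*p_{i-1} + p_{i-2}, q_i = a_i*q_{i-1} + q_{i-2} with p_{-2}=0, p_{-1}=1, q_{-2}=1, q_{-1}=0:
  i=0: a_0=4, p_0 = 4*1 + 0 = 4, q_0 = 4*0 + 1 = 1.
  i=1: a_1=2, p_1 = 2*4 + 1 = 9, q_1 = 2*1 + 0 = 2.
  i=2: a_2=5, p_2 = 5*9 + 4 = 49, q_2 = 5*2 + 1 = 11.
  i=3: a_3=3, p_3 = 3*49 + 9 = 156, q_3 = 3*11 + 2 = 35.
  i=4: a_4=3, p_4 = 3*156 + 49 = 517, q_4 = 3*35 + 11 = 116.
  i=5: a_5=6, p_5 = 6*517 + 156 = 3258, q_5 = 6*116 + 35 = 731.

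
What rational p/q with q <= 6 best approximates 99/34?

17/6

Expand x = 99/34 as a continued fraction with the Euclidean algorithm:
  99 = 2*34 + 31, so a_0 = 2.
  34 = 1*31 + 3, so a_1 = 1.
  31 = 10*3 + 1, so a_2 = 10.
  3 = 3*1 + 0, so a_3 = 3.
so x = [2; 1, 10, 3].
Convergents (p_i = a_i*p_{i-1} + p_{i-2}, q_i = a_i*q_{i-1} + q_{i-2} with p_{-2}=0, p_{-1}=1, q_{-2}=1, q_{-1}=0), until the denominator exceeds 6:
  i=0: a_0=2, p_0 = 2*1 + 0 = 2, q_0 = 2*0 + 1 = 1.
  i=1: a_1=1, p_1 = 1*2 + 1 = 3, q_1 = 1*1 + 0 = 1.
  i=2: a_2=10, p_2 = 10*3 + 2 = 32, q_2 = 10*1 + 1 = 11.
q_2 = 11 > 6, so the last convergent with denominator <= 6 is p_1/q_1 = 3/1.
The closest fraction with denominator <= 6 is either p_1/q_1 or the intermediate fraction (k*p_1 + p_0)/(k*q_1 + q_0) with the largest k >= 1 whose denominator stays <= 6; these approach x as k grows, and every other convergent or intermediate fraction in range is farther away.
Largest k: floor((6 - q_0)/q_1) = floor((6 - 1)/1) = 5.
That gives (5*3 + 2)/(5*1 + 1) = 17/6.
Compare the errors: |x - 3/1| = |99*1 - 3*34|/(34*1) = 3/34, and |x - 17/6| = |99*6 - 17*34|/(34*6) = 16/204.
Cross-multiplying, 16*34 = 544 < 612 = 3*204, so 16/204 is smaller: the intermediate fraction 17/6 is closer to x than 3/1.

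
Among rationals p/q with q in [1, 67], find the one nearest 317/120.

Expand x = 317/120 as a continued fraction with the Euclidean algorithm:
  317 = 2*120 + 77, so a_0 = 2.
  120 = 1*77 + 43, so a_1 = 1.
  77 = 1*43 + 34, so a_2 = 1.
  43 = 1*34 + 9, so a_3 = 1.
  34 = 3*9 + 7, so a_4 = 3.
  9 = 1*7 + 2, so a_5 = 1.
  7 = 3*2 + 1, so a_6 = 3.
  2 = 2*1 + 0, so a_7 = 2.
so x = [2; 1, 1, 1, 3, 1, 3, 2].
Convergents (p_i = a_i*p_{i-1} + p_{i-2}, q_i = a_i*q_{i-1} + q_{i-2} with p_{-2}=0, p_{-1}=1, q_{-2}=1, q_{-1}=0), until the denominator exceeds 67:
  i=0: a_0=2, p_0 = 2*1 + 0 = 2, q_0 = 2*0 + 1 = 1.
  i=1: a_1=1, p_1 = 1*2 + 1 = 3, q_1 = 1*1 + 0 = 1.
  i=2: a_2=1, p_2 = 1*3 + 2 = 5, q_2 = 1*1 + 1 = 2.
  i=3: a_3=1, p_3 = 1*5 + 3 = 8, q_3 = 1*2 + 1 = 3.
  i=4: a_4=3, p_4 = 3*8 + 5 = 29, q_4 = 3*3 + 2 = 11.
  i=5: a_5=1, p_5 = 1*29 + 8 = 37, q_5 = 1*11 + 3 = 14.
  i=6: a_6=3, p_6 = 3*37 + 29 = 140, q_6 = 3*14 + 11 = 53.
  i=7: a_7=2, p_7 = 2*140 + 37 = 317, q_7 = 2*53 + 14 = 120.
q_7 = 120 > 67, so the last convergent with denominator <= 67 is p_6/q_6 = 140/53.
The closest fraction with denominator <= 67 is either p_6/q_6 or the intermediate fraction (k*p_6 + p_5)/(k*q_6 + q_5) with the largest k >= 1 whose denominator stays <= 67; these approach x as k grows, and every other convergent or intermediate fraction in range is farther away.
Largest k: floor((67 - q_5)/q_6) = floor((67 - 14)/53) = 1.
That gives (1*140 + 37)/(1*53 + 14) = 177/67.
Compare the errors: |x - 140/53| = |317*53 - 140*120|/(120*53) = 1/6360, and |x - 177/67| = |317*67 - 177*120|/(120*67) = 1/8040.
Cross-multiplying, 1*6360 = 6360 < 8040 = 1*8040, so 1/8040 is smaller: the intermediate fraction 177/67 is closer to x than 140/53.

177/67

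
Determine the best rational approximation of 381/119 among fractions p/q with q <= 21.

16/5

Expand x = 381/119 as a continued fraction with the Euclidean algorithm:
  381 = 3*119 + 24, so a_0 = 3.
  119 = 4*24 + 23, so a_1 = 4.
  24 = 1*23 + 1, so a_2 = 1.
  23 = 23*1 + 0, so a_3 = 23.
so x = [3; 4, 1, 23].
Convergents (p_i = a_i*p_{i-1} + p_{i-2}, q_i = a_i*q_{i-1} + q_{i-2} with p_{-2}=0, p_{-1}=1, q_{-2}=1, q_{-1}=0), until the denominator exceeds 21:
  i=0: a_0=3, p_0 = 3*1 + 0 = 3, q_0 = 3*0 + 1 = 1.
  i=1: a_1=4, p_1 = 4*3 + 1 = 13, q_1 = 4*1 + 0 = 4.
  i=2: a_2=1, p_2 = 1*13 + 3 = 16, q_2 = 1*4 + 1 = 5.
  i=3: a_3=23, p_3 = 23*16 + 13 = 381, q_3 = 23*5 + 4 = 119.
q_3 = 119 > 21, so the last convergent with denominator <= 21 is p_2/q_2 = 16/5.
The closest fraction with denominator <= 21 is either p_2/q_2 or the intermediate fraction (k*p_2 + p_1)/(k*q_2 + q_1) with the largest k >= 1 whose denominator stays <= 21; these approach x as k grows, and every other convergent or intermediate fraction in range is farther away.
Largest k: floor((21 - q_1)/q_2) = floor((21 - 4)/5) = 3.
That gives (3*16 + 13)/(3*5 + 4) = 61/19.
Compare the errors: |x - 16/5| = |381*5 - 16*119|/(119*5) = 1/595, and |x - 61/19| = |381*19 - 61*119|/(119*19) = 20/2261.
Cross-multiplying, 1*2261 = 2261 < 11900 = 20*595, so 1/595 is smaller: the convergent 16/5 is closer to x than 61/19.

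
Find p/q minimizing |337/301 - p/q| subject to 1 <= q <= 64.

28/25

Expand x = 337/301 as a continued fraction with the Euclidean algorithm:
  337 = 1*301 + 36, so a_0 = 1.
  301 = 8*36 + 13, so a_1 = 8.
  36 = 2*13 + 10, so a_2 = 2.
  13 = 1*10 + 3, so a_3 = 1.
  10 = 3*3 + 1, so a_4 = 3.
  3 = 3*1 + 0, so a_5 = 3.
so x = [1; 8, 2, 1, 3, 3].
Convergents (p_i = a_i*p_{i-1} + p_{i-2}, q_i = a_i*q_{i-1} + q_{i-2} with p_{-2}=0, p_{-1}=1, q_{-2}=1, q_{-1}=0), until the denominator exceeds 64:
  i=0: a_0=1, p_0 = 1*1 + 0 = 1, q_0 = 1*0 + 1 = 1.
  i=1: a_1=8, p_1 = 8*1 + 1 = 9, q_1 = 8*1 + 0 = 8.
  i=2: a_2=2, p_2 = 2*9 + 1 = 19, q_2 = 2*8 + 1 = 17.
  i=3: a_3=1, p_3 = 1*19 + 9 = 28, q_3 = 1*17 + 8 = 25.
  i=4: a_4=3, p_4 = 3*28 + 19 = 103, q_4 = 3*25 + 17 = 92.
q_4 = 92 > 64, so the last convergent with denominator <= 64 is p_3/q_3 = 28/25.
The closest fraction with denominator <= 64 is either p_3/q_3 or the intermediate fraction (k*p_3 + p_2)/(k*q_3 + q_2) with the largest k >= 1 whose denominator stays <= 64; these approach x as k grows, and every other convergent or intermediate fraction in range is farther away.
Largest k: floor((64 - q_2)/q_3) = floor((64 - 17)/25) = 1.
That gives (1*28 + 19)/(1*25 + 17) = 47/42.
Compare the errors: |x - 28/25| = |337*25 - 28*301|/(301*25) = 3/7525, and |x - 47/42| = |337*42 - 47*301|/(301*42) = 7/12642.
Cross-multiplying, 3*12642 = 37926 < 52675 = 7*7525, so 3/7525 is smaller: the convergent 28/25 is closer to x than 47/42.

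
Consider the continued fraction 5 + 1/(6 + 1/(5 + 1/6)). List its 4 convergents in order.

Using the convergent recurrence p_i = a_i*p_{i-1} + p_{i-2}, q_i = a_i*q_{i-1} + q_{i-2} with p_{-2}=0, p_{-1}=1, q_{-2}=1, q_{-1}=0:
  i=0: a_0=5, p_0 = 5*1 + 0 = 5, q_0 = 5*0 + 1 = 1.
  i=1: a_1=6, p_1 = 6*5 + 1 = 31, q_1 = 6*1 + 0 = 6.
  i=2: a_2=5, p_2 = 5*31 + 5 = 160, q_2 = 5*6 + 1 = 31.
  i=3: a_3=6, p_3 = 6*160 + 31 = 991, q_3 = 6*31 + 6 = 192.

5/1, 31/6, 160/31, 991/192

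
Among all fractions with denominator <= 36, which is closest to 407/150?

19/7

Expand x = 407/150 as a continued fraction with the Euclidean algorithm:
  407 = 2*150 + 107, so a_0 = 2.
  150 = 1*107 + 43, so a_1 = 1.
  107 = 2*43 + 21, so a_2 = 2.
  43 = 2*21 + 1, so a_3 = 2.
  21 = 21*1 + 0, so a_4 = 21.
so x = [2; 1, 2, 2, 21].
Convergents (p_i = a_i*p_{i-1} + p_{i-2}, q_i = a_i*q_{i-1} + q_{i-2} with p_{-2}=0, p_{-1}=1, q_{-2}=1, q_{-1}=0), until the denominator exceeds 36:
  i=0: a_0=2, p_0 = 2*1 + 0 = 2, q_0 = 2*0 + 1 = 1.
  i=1: a_1=1, p_1 = 1*2 + 1 = 3, q_1 = 1*1 + 0 = 1.
  i=2: a_2=2, p_2 = 2*3 + 2 = 8, q_2 = 2*1 + 1 = 3.
  i=3: a_3=2, p_3 = 2*8 + 3 = 19, q_3 = 2*3 + 1 = 7.
  i=4: a_4=21, p_4 = 21*19 + 8 = 407, q_4 = 21*7 + 3 = 150.
q_4 = 150 > 36, so the last convergent with denominator <= 36 is p_3/q_3 = 19/7.
The closest fraction with denominator <= 36 is either p_3/q_3 or the intermediate fraction (k*p_3 + p_2)/(k*q_3 + q_2) with the largest k >= 1 whose denominator stays <= 36; these approach x as k grows, and every other convergent or intermediate fraction in range is farther away.
Largest k: floor((36 - q_2)/q_3) = floor((36 - 3)/7) = 4.
That gives (4*19 + 8)/(4*7 + 3) = 84/31.
Compare the errors: |x - 19/7| = |407*7 - 19*150|/(150*7) = 1/1050, and |x - 84/31| = |407*31 - 84*150|/(150*31) = 17/4650.
Cross-multiplying, 1*4650 = 4650 < 17850 = 17*1050, so 1/1050 is smaller: the convergent 19/7 is closer to x than 84/31.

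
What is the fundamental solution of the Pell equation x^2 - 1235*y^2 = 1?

(x, y) = (246, 7)

First expand sqrt(1235) as a continued fraction. With x_i = (sqrt(1235) + m_i)/d_i and (m_0, d_0) = (0, 1): a_0 = floor(sqrt(1235)) = 35, since 35^2 = 1225 <= 1235 < 1296 = 36^2.
Iterate m_{i+1} = d_i*a_i - m_i, d_{i+1} = (1235 - m_{i+1}^2)/d_i, a_{i+1} = floor((a_0 + m_{i+1})/d_{i+1}):
  m_1 = 1*35 - 0 = 35, d_1 = (1235 - 35^2)/1 = 10/1 = 10, a_1 = floor((35 + 35)/10) = 7.
  m_2 = 10*7 - 35 = 35, d_2 = (1235 - 35^2)/10 = 10/10 = 1, a_2 = floor((35 + 35)/1) = 70.
  m_3 = 1*70 - 35 = 35, d_3 = (1235 - 35^2)/1 = 10/1 = 10: (m_3, d_3) = (m_1, d_1) = (35, 10), so from here the quotients repeat a_1, a_2; the period length is 2.
So sqrt(1235) = [35; (7, 70)] with period length k = 2.
k is even, so the fundamental solution of x^2 - 1235y^2 = 1 is (p_{k-1}, q_{k-1}) = (p_1, q_1); compute convergents through index 1.
Convergents (p_i = a_i*p_{i-1} + p_{i-2}, q_i = a_i*q_{i-1} + q_{i-2} with p_{-2}=0, p_{-1}=1, q_{-2}=1, q_{-1}=0):
  i=0: a_0=35, p_0 = 35*1 + 0 = 35, q_0 = 35*0 + 1 = 1.
  i=1: a_1=7, p_1 = 7*35 + 1 = 246, q_1 = 7*1 + 0 = 7.
Check: 246^2 - 1235*7^2 = 60516 - 60515 = 1, so (x, y) = (246, 7) solves the equation, and by the theorem it is the least positive solution.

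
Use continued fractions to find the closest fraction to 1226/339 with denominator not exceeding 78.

264/73

Expand x = 1226/339 as a continued fraction with the Euclidean algorithm:
  1226 = 3*339 + 209, so a_0 = 3.
  339 = 1*209 + 130, so a_1 = 1.
  209 = 1*130 + 79, so a_2 = 1.
  130 = 1*79 + 51, so a_3 = 1.
  79 = 1*51 + 28, so a_4 = 1.
  51 = 1*28 + 23, so a_5 = 1.
  28 = 1*23 + 5, so a_6 = 1.
  23 = 4*5 + 3, so a_7 = 4.
  5 = 1*3 + 2, so a_8 = 1.
  3 = 1*2 + 1, so a_9 = 1.
  2 = 2*1 + 0, so a_10 = 2.
so x = [3; 1, 1, 1, 1, 1, 1, 4, 1, 1, 2].
Convergents (p_i = a_i*p_{i-1} + p_{i-2}, q_i = a_i*q_{i-1} + q_{i-2} with p_{-2}=0, p_{-1}=1, q_{-2}=1, q_{-1}=0), until the denominator exceeds 78:
  i=0: a_0=3, p_0 = 3*1 + 0 = 3, q_0 = 3*0 + 1 = 1.
  i=1: a_1=1, p_1 = 1*3 + 1 = 4, q_1 = 1*1 + 0 = 1.
  i=2: a_2=1, p_2 = 1*4 + 3 = 7, q_2 = 1*1 + 1 = 2.
  i=3: a_3=1, p_3 = 1*7 + 4 = 11, q_3 = 1*2 + 1 = 3.
  i=4: a_4=1, p_4 = 1*11 + 7 = 18, q_4 = 1*3 + 2 = 5.
  i=5: a_5=1, p_5 = 1*18 + 11 = 29, q_5 = 1*5 + 3 = 8.
  i=6: a_6=1, p_6 = 1*29 + 18 = 47, q_6 = 1*8 + 5 = 13.
  i=7: a_7=4, p_7 = 4*47 + 29 = 217, q_7 = 4*13 + 8 = 60.
  i=8: a_8=1, p_8 = 1*217 + 47 = 264, q_8 = 1*60 + 13 = 73.
  i=9: a_9=1, p_9 = 1*264 + 217 = 481, q_9 = 1*73 + 60 = 133.
q_9 = 133 > 78, so the last convergent with denominator <= 78 is p_8/q_8 = 264/73.
The closest fraction with denominator <= 78 is either p_8/q_8 or the intermediate fraction (k*p_8 + p_7)/(k*q_8 + q_7) with the largest k >= 1 whose denominator stays <= 78; these approach x as k grows, and every other convergent or intermediate fraction in range is farther away.
Largest k: floor((78 - q_7)/q_8) = floor((78 - 60)/73) = 0.
Since k = 0, no intermediate fraction beyond p_8/q_8 has denominator <= 78, so the convergent 264/73 is the closest (its error is |1226*73 - 264*339|/(339*73) = 2/24747).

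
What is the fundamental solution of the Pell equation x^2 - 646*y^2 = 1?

(x, y) = (305, 12)

First expand sqrt(646) as a continued fraction. With x_i = (sqrt(646) + m_i)/d_i and (m_0, d_0) = (0, 1): a_0 = floor(sqrt(646)) = 25, since 25^2 = 625 <= 646 < 676 = 26^2.
Iterate m_{i+1} = d_i*a_i - m_i, d_{i+1} = (646 - m_{i+1}^2)/d_i, a_{i+1} = floor((a_0 + m_{i+1})/d_{i+1}):
  m_1 = 1*25 - 0 = 25, d_1 = (646 - 25^2)/1 = 21/1 = 21, a_1 = floor((25 + 25)/21) = 2.
  m_2 = 21*2 - 25 = 17, d_2 = (646 - 17^2)/21 = 357/21 = 17, a_2 = floor((25 + 17)/17) = 2.
  m_3 = 17*2 - 17 = 17, d_3 = (646 - 17^2)/17 = 357/17 = 21, a_3 = floor((25 + 17)/21) = 2.
  m_4 = 21*2 - 17 = 25, d_4 = (646 - 25^2)/21 = 21/21 = 1, a_4 = floor((25 + 25)/1) = 50.
  m_5 = 1*50 - 25 = 25, d_5 = (646 - 25^2)/1 = 21/1 = 21: (m_5, d_5) = (m_1, d_1) = (25, 21), so from here the quotients repeat a_1, ..., a_4; the period length is 4.
So sqrt(646) = [25; (2, 2, 2, 50)] with period length k = 4.
k is even, so the fundamental solution of x^2 - 646y^2 = 1 is (p_{k-1}, q_{k-1}) = (p_3, q_3); compute convergents through index 3.
Convergents (p_i = a_i*p_{i-1} + p_{i-2}, q_i = a_i*q_{i-1} + q_{i-2} with p_{-2}=0, p_{-1}=1, q_{-2}=1, q_{-1}=0):
  i=0: a_0=25, p_0 = 25*1 + 0 = 25, q_0 = 25*0 + 1 = 1.
  i=1: a_1=2, p_1 = 2*25 + 1 = 51, q_1 = 2*1 + 0 = 2.
  i=2: a_2=2, p_2 = 2*51 + 25 = 127, q_2 = 2*2 + 1 = 5.
  i=3: a_3=2, p_3 = 2*127 + 51 = 305, q_3 = 2*5 + 2 = 12.
Check: 305^2 - 646*12^2 = 93025 - 93024 = 1, so (x, y) = (305, 12) solves the equation, and by the theorem it is the least positive solution.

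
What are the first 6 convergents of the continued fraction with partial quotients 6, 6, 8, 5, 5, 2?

6/1, 37/6, 302/49, 1547/251, 8037/1304, 17621/2859

Using the convergent recurrence p_i = a_i*p_{i-1} + p_{i-2}, q_i = a_i*q_{i-1} + q_{i-2} with p_{-2}=0, p_{-1}=1, q_{-2}=1, q_{-1}=0:
  i=0: a_0=6, p_0 = 6*1 + 0 = 6, q_0 = 6*0 + 1 = 1.
  i=1: a_1=6, p_1 = 6*6 + 1 = 37, q_1 = 6*1 + 0 = 6.
  i=2: a_2=8, p_2 = 8*37 + 6 = 302, q_2 = 8*6 + 1 = 49.
  i=3: a_3=5, p_3 = 5*302 + 37 = 1547, q_3 = 5*49 + 6 = 251.
  i=4: a_4=5, p_4 = 5*1547 + 302 = 8037, q_4 = 5*251 + 49 = 1304.
  i=5: a_5=2, p_5 = 2*8037 + 1547 = 17621, q_5 = 2*1304 + 251 = 2859.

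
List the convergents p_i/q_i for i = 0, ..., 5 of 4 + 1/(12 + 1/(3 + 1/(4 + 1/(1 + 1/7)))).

Using the convergent recurrence p_i = a_i*p_{i-1} + p_{i-2}, q_i = a_i*q_{i-1} + q_{i-2} with p_{-2}=0, p_{-1}=1, q_{-2}=1, q_{-1}=0:
  i=0: a_0=4, p_0 = 4*1 + 0 = 4, q_0 = 4*0 + 1 = 1.
  i=1: a_1=12, p_1 = 12*4 + 1 = 49, q_1 = 12*1 + 0 = 12.
  i=2: a_2=3, p_2 = 3*49 + 4 = 151, q_2 = 3*12 + 1 = 37.
  i=3: a_3=4, p_3 = 4*151 + 49 = 653, q_3 = 4*37 + 12 = 160.
  i=4: a_4=1, p_4 = 1*653 + 151 = 804, q_4 = 1*160 + 37 = 197.
  i=5: a_5=7, p_5 = 7*804 + 653 = 6281, q_5 = 7*197 + 160 = 1539.

4/1, 49/12, 151/37, 653/160, 804/197, 6281/1539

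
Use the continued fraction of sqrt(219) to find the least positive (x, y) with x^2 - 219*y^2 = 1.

(x, y) = (74, 5)

First expand sqrt(219) as a continued fraction. With x_i = (sqrt(219) + m_i)/d_i and (m_0, d_0) = (0, 1): a_0 = floor(sqrt(219)) = 14, since 14^2 = 196 <= 219 < 225 = 15^2.
Iterate m_{i+1} = d_i*a_i - m_i, d_{i+1} = (219 - m_{i+1}^2)/d_i, a_{i+1} = floor((a_0 + m_{i+1})/d_{i+1}):
  m_1 = 1*14 - 0 = 14, d_1 = (219 - 14^2)/1 = 23/1 = 23, a_1 = floor((14 + 14)/23) = 1.
  m_2 = 23*1 - 14 = 9, d_2 = (219 - 9^2)/23 = 138/23 = 6, a_2 = floor((14 + 9)/6) = 3.
  m_3 = 6*3 - 9 = 9, d_3 = (219 - 9^2)/6 = 138/6 = 23, a_3 = floor((14 + 9)/23) = 1.
  m_4 = 23*1 - 9 = 14, d_4 = (219 - 14^2)/23 = 23/23 = 1, a_4 = floor((14 + 14)/1) = 28.
  m_5 = 1*28 - 14 = 14, d_5 = (219 - 14^2)/1 = 23/1 = 23: (m_5, d_5) = (m_1, d_1) = (14, 23), so from here the quotients repeat a_1, ..., a_4; the period length is 4.
So sqrt(219) = [14; (1, 3, 1, 28)] with period length k = 4.
k is even, so the fundamental solution of x^2 - 219y^2 = 1 is (p_{k-1}, q_{k-1}) = (p_3, q_3); compute convergents through index 3.
Convergents (p_i = a_i*p_{i-1} + p_{i-2}, q_i = a_i*q_{i-1} + q_{i-2} with p_{-2}=0, p_{-1}=1, q_{-2}=1, q_{-1}=0):
  i=0: a_0=14, p_0 = 14*1 + 0 = 14, q_0 = 14*0 + 1 = 1.
  i=1: a_1=1, p_1 = 1*14 + 1 = 15, q_1 = 1*1 + 0 = 1.
  i=2: a_2=3, p_2 = 3*15 + 14 = 59, q_2 = 3*1 + 1 = 4.
  i=3: a_3=1, p_3 = 1*59 + 15 = 74, q_3 = 1*4 + 1 = 5.
Check: 74^2 - 219*5^2 = 5476 - 5475 = 1, so (x, y) = (74, 5) solves the equation, and by the theorem it is the least positive solution.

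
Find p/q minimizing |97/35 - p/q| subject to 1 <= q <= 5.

Expand x = 97/35 as a continued fraction with the Euclidean algorithm:
  97 = 2*35 + 27, so a_0 = 2.
  35 = 1*27 + 8, so a_1 = 1.
  27 = 3*8 + 3, so a_2 = 3.
  8 = 2*3 + 2, so a_3 = 2.
  3 = 1*2 + 1, so a_4 = 1.
  2 = 2*1 + 0, so a_5 = 2.
so x = [2; 1, 3, 2, 1, 2].
Convergents (p_i = a_i*p_{i-1} + p_{i-2}, q_i = a_i*q_{i-1} + q_{i-2} with p_{-2}=0, p_{-1}=1, q_{-2}=1, q_{-1}=0), until the denominator exceeds 5:
  i=0: a_0=2, p_0 = 2*1 + 0 = 2, q_0 = 2*0 + 1 = 1.
  i=1: a_1=1, p_1 = 1*2 + 1 = 3, q_1 = 1*1 + 0 = 1.
  i=2: a_2=3, p_2 = 3*3 + 2 = 11, q_2 = 3*1 + 1 = 4.
  i=3: a_3=2, p_3 = 2*11 + 3 = 25, q_3 = 2*4 + 1 = 9.
q_3 = 9 > 5, so the last convergent with denominator <= 5 is p_2/q_2 = 11/4.
The closest fraction with denominator <= 5 is either p_2/q_2 or the intermediate fraction (k*p_2 + p_1)/(k*q_2 + q_1) with the largest k >= 1 whose denominator stays <= 5; these approach x as k grows, and every other convergent or intermediate fraction in range is farther away.
Largest k: floor((5 - q_1)/q_2) = floor((5 - 1)/4) = 1.
That gives (1*11 + 3)/(1*4 + 1) = 14/5.
Compare the errors: |x - 11/4| = |97*4 - 11*35|/(35*4) = 3/140, and |x - 14/5| = |97*5 - 14*35|/(35*5) = 5/175.
Cross-multiplying, 3*175 = 525 < 700 = 5*140, so 3/140 is smaller: the convergent 11/4 is closer to x than 14/5.

11/4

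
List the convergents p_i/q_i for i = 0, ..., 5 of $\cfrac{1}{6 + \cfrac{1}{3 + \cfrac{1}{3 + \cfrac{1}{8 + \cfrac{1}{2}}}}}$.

Using the convergent recurrence p_i = a_i*p_{i-1} + p_{i-2}, q_i = a_i*q_{i-1} + q_{i-2} with p_{-2}=0, p_{-1}=1, q_{-2}=1, q_{-1}=0:
  i=0: a_0=0, p_0 = 0*1 + 0 = 0, q_0 = 0*0 + 1 = 1.
  i=1: a_1=6, p_1 = 6*0 + 1 = 1, q_1 = 6*1 + 0 = 6.
  i=2: a_2=3, p_2 = 3*1 + 0 = 3, q_2 = 3*6 + 1 = 19.
  i=3: a_3=3, p_3 = 3*3 + 1 = 10, q_3 = 3*19 + 6 = 63.
  i=4: a_4=8, p_4 = 8*10 + 3 = 83, q_4 = 8*63 + 19 = 523.
  i=5: a_5=2, p_5 = 2*83 + 10 = 176, q_5 = 2*523 + 63 = 1109.

0/1, 1/6, 3/19, 10/63, 83/523, 176/1109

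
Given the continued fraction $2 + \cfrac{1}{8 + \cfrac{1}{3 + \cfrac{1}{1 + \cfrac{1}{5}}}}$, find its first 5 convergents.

2/1, 17/8, 53/25, 70/33, 403/190

Using the convergent recurrence p_i = a_i*p_{i-1} + p_{i-2}, q_i = a_i*q_{i-1} + q_{i-2} with p_{-2}=0, p_{-1}=1, q_{-2}=1, q_{-1}=0:
  i=0: a_0=2, p_0 = 2*1 + 0 = 2, q_0 = 2*0 + 1 = 1.
  i=1: a_1=8, p_1 = 8*2 + 1 = 17, q_1 = 8*1 + 0 = 8.
  i=2: a_2=3, p_2 = 3*17 + 2 = 53, q_2 = 3*8 + 1 = 25.
  i=3: a_3=1, p_3 = 1*53 + 17 = 70, q_3 = 1*25 + 8 = 33.
  i=4: a_4=5, p_4 = 5*70 + 53 = 403, q_4 = 5*33 + 25 = 190.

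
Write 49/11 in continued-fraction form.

[4; 2, 5]

Run the Euclidean algorithm on 49 and 11; the successive quotients are the partial quotients a_0, a_1, ... (each step inverts the fractional part left over by the previous one):
  49 = 4*11 + 5, so a_0 = 4.
  11 = 2*5 + 1, so a_1 = 2.
  5 = 5*1 + 0, so a_2 = 5.
The remainder reaches 0 after 3 divisions, so the expansion has 3 partial quotients, read off in order.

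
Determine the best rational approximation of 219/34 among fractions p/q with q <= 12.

58/9

Expand x = 219/34 as a continued fraction with the Euclidean algorithm:
  219 = 6*34 + 15, so a_0 = 6.
  34 = 2*15 + 4, so a_1 = 2.
  15 = 3*4 + 3, so a_2 = 3.
  4 = 1*3 + 1, so a_3 = 1.
  3 = 3*1 + 0, so a_4 = 3.
so x = [6; 2, 3, 1, 3].
Convergents (p_i = a_i*p_{i-1} + p_{i-2}, q_i = a_i*q_{i-1} + q_{i-2} with p_{-2}=0, p_{-1}=1, q_{-2}=1, q_{-1}=0), until the denominator exceeds 12:
  i=0: a_0=6, p_0 = 6*1 + 0 = 6, q_0 = 6*0 + 1 = 1.
  i=1: a_1=2, p_1 = 2*6 + 1 = 13, q_1 = 2*1 + 0 = 2.
  i=2: a_2=3, p_2 = 3*13 + 6 = 45, q_2 = 3*2 + 1 = 7.
  i=3: a_3=1, p_3 = 1*45 + 13 = 58, q_3 = 1*7 + 2 = 9.
  i=4: a_4=3, p_4 = 3*58 + 45 = 219, q_4 = 3*9 + 7 = 34.
q_4 = 34 > 12, so the last convergent with denominator <= 12 is p_3/q_3 = 58/9.
The closest fraction with denominator <= 12 is either p_3/q_3 or the intermediate fraction (k*p_3 + p_2)/(k*q_3 + q_2) with the largest k >= 1 whose denominator stays <= 12; these approach x as k grows, and every other convergent or intermediate fraction in range is farther away.
Largest k: floor((12 - q_2)/q_3) = floor((12 - 7)/9) = 0.
Since k = 0, no intermediate fraction beyond p_3/q_3 has denominator <= 12, so the convergent 58/9 is the closest (its error is |219*9 - 58*34|/(34*9) = 1/306).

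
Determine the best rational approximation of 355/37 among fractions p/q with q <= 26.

211/22

Expand x = 355/37 as a continued fraction with the Euclidean algorithm:
  355 = 9*37 + 22, so a_0 = 9.
  37 = 1*22 + 15, so a_1 = 1.
  22 = 1*15 + 7, so a_2 = 1.
  15 = 2*7 + 1, so a_3 = 2.
  7 = 7*1 + 0, so a_4 = 7.
so x = [9; 1, 1, 2, 7].
Convergents (p_i = a_i*p_{i-1} + p_{i-2}, q_i = a_i*q_{i-1} + q_{i-2} with p_{-2}=0, p_{-1}=1, q_{-2}=1, q_{-1}=0), until the denominator exceeds 26:
  i=0: a_0=9, p_0 = 9*1 + 0 = 9, q_0 = 9*0 + 1 = 1.
  i=1: a_1=1, p_1 = 1*9 + 1 = 10, q_1 = 1*1 + 0 = 1.
  i=2: a_2=1, p_2 = 1*10 + 9 = 19, q_2 = 1*1 + 1 = 2.
  i=3: a_3=2, p_3 = 2*19 + 10 = 48, q_3 = 2*2 + 1 = 5.
  i=4: a_4=7, p_4 = 7*48 + 19 = 355, q_4 = 7*5 + 2 = 37.
q_4 = 37 > 26, so the last convergent with denominator <= 26 is p_3/q_3 = 48/5.
The closest fraction with denominator <= 26 is either p_3/q_3 or the intermediate fraction (k*p_3 + p_2)/(k*q_3 + q_2) with the largest k >= 1 whose denominator stays <= 26; these approach x as k grows, and every other convergent or intermediate fraction in range is farther away.
Largest k: floor((26 - q_2)/q_3) = floor((26 - 2)/5) = 4.
That gives (4*48 + 19)/(4*5 + 2) = 211/22.
Compare the errors: |x - 48/5| = |355*5 - 48*37|/(37*5) = 1/185, and |x - 211/22| = |355*22 - 211*37|/(37*22) = 3/814.
Cross-multiplying, 3*185 = 555 < 814 = 1*814, so 3/814 is smaller: the intermediate fraction 211/22 is closer to x than 48/5.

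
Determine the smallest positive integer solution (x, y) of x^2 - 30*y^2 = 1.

First expand sqrt(30) as a continued fraction. With x_i = (sqrt(30) + m_i)/d_i and (m_0, d_0) = (0, 1): a_0 = floor(sqrt(30)) = 5, since 5^2 = 25 <= 30 < 36 = 6^2.
Iterate m_{i+1} = d_i*a_i - m_i, d_{i+1} = (30 - m_{i+1}^2)/d_i, a_{i+1} = floor((a_0 + m_{i+1})/d_{i+1}):
  m_1 = 1*5 - 0 = 5, d_1 = (30 - 5^2)/1 = 5/1 = 5, a_1 = floor((5 + 5)/5) = 2.
  m_2 = 5*2 - 5 = 5, d_2 = (30 - 5^2)/5 = 5/5 = 1, a_2 = floor((5 + 5)/1) = 10.
  m_3 = 1*10 - 5 = 5, d_3 = (30 - 5^2)/1 = 5/1 = 5: (m_3, d_3) = (m_1, d_1) = (5, 5), so from here the quotients repeat a_1, a_2; the period length is 2.
So sqrt(30) = [5; (2, 10)] with period length k = 2.
k is even, so the fundamental solution of x^2 - 30y^2 = 1 is (p_{k-1}, q_{k-1}) = (p_1, q_1); compute convergents through index 1.
Convergents (p_i = a_i*p_{i-1} + p_{i-2}, q_i = a_i*q_{i-1} + q_{i-2} with p_{-2}=0, p_{-1}=1, q_{-2}=1, q_{-1}=0):
  i=0: a_0=5, p_0 = 5*1 + 0 = 5, q_0 = 5*0 + 1 = 1.
  i=1: a_1=2, p_1 = 2*5 + 1 = 11, q_1 = 2*1 + 0 = 2.
Check: 11^2 - 30*2^2 = 121 - 120 = 1, so (x, y) = (11, 2) solves the equation, and by the theorem it is the least positive solution.

(x, y) = (11, 2)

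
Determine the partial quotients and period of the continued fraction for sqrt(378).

Write x_i = (sqrt(378) + m_i)/d_i with (m_0, d_0) = (0, 1). a_0 = floor(sqrt(378)) = 19, since 19^2 = 361 <= 378 < 400 = 20^2.
Iterate m_{i+1} = d_i*a_i - m_i, d_{i+1} = (378 - m_{i+1}^2)/d_i, a_{i+1} = floor((a_0 + m_{i+1})/d_{i+1}):
  m_1 = 1*19 - 0 = 19, d_1 = (378 - 19^2)/1 = 17/1 = 17, a_1 = floor((19 + 19)/17) = 2.
  m_2 = 17*2 - 19 = 15, d_2 = (378 - 15^2)/17 = 153/17 = 9, a_2 = floor((19 + 15)/9) = 3.
  m_3 = 9*3 - 15 = 12, d_3 = (378 - 12^2)/9 = 234/9 = 26, a_3 = floor((19 + 12)/26) = 1.
  m_4 = 26*1 - 12 = 14, d_4 = (378 - 14^2)/26 = 182/26 = 7, a_4 = floor((19 + 14)/7) = 4.
  m_5 = 7*4 - 14 = 14, d_5 = (378 - 14^2)/7 = 182/7 = 26, a_5 = floor((19 + 14)/26) = 1.
  m_6 = 26*1 - 14 = 12, d_6 = (378 - 12^2)/26 = 234/26 = 9, a_6 = floor((19 + 12)/9) = 3.
  m_7 = 9*3 - 12 = 15, d_7 = (378 - 15^2)/9 = 153/9 = 17, a_7 = floor((19 + 15)/17) = 2.
  m_8 = 17*2 - 15 = 19, d_8 = (378 - 19^2)/17 = 17/17 = 1, a_8 = floor((19 + 19)/1) = 38.
  m_9 = 1*38 - 19 = 19, d_9 = (378 - 19^2)/1 = 17/1 = 17: (m_9, d_9) = (m_1, d_1) = (19, 17), so from here the quotients repeat a_1, ..., a_8; the period length is 8.
Hence the expansion of sqrt(378) is a_0 = 19 followed by the repeating block 2, 3, 1, 4, 1, 3, 2, 38 (period 8).

[19; (2, 3, 1, 4, 1, 3, 2, 38)]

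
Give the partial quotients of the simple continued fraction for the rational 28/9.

[3; 9]

Run the Euclidean algorithm on 28 and 9; the successive quotients are the partial quotients a_0, a_1, ... (each step inverts the fractional part left over by the previous one):
  28 = 3*9 + 1, so a_0 = 3.
  9 = 9*1 + 0, so a_1 = 9.
The remainder reaches 0 after 2 divisions, so the expansion has 2 partial quotients, read off in order.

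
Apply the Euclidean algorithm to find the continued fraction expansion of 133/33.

[4; 33]

Run the Euclidean algorithm on 133 and 33; the successive quotients are the partial quotients a_0, a_1, ... (each step inverts the fractional part left over by the previous one):
  133 = 4*33 + 1, so a_0 = 4.
  33 = 33*1 + 0, so a_1 = 33.
The remainder reaches 0 after 2 divisions, so the expansion has 2 partial quotients, read off in order.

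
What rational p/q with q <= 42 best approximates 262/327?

Expand x = 262/327 as a continued fraction with the Euclidean algorithm:
  262 = 0*327 + 262, so a_0 = 0.
  327 = 1*262 + 65, so a_1 = 1.
  262 = 4*65 + 2, so a_2 = 4.
  65 = 32*2 + 1, so a_3 = 32.
  2 = 2*1 + 0, so a_4 = 2.
so x = [0; 1, 4, 32, 2].
Convergents (p_i = a_i*p_{i-1} + p_{i-2}, q_i = a_i*q_{i-1} + q_{i-2} with p_{-2}=0, p_{-1}=1, q_{-2}=1, q_{-1}=0), until the denominator exceeds 42:
  i=0: a_0=0, p_0 = 0*1 + 0 = 0, q_0 = 0*0 + 1 = 1.
  i=1: a_1=1, p_1 = 1*0 + 1 = 1, q_1 = 1*1 + 0 = 1.
  i=2: a_2=4, p_2 = 4*1 + 0 = 4, q_2 = 4*1 + 1 = 5.
  i=3: a_3=32, p_3 = 32*4 + 1 = 129, q_3 = 32*5 + 1 = 161.
q_3 = 161 > 42, so the last convergent with denominator <= 42 is p_2/q_2 = 4/5.
The closest fraction with denominator <= 42 is either p_2/q_2 or the intermediate fraction (k*p_2 + p_1)/(k*q_2 + q_1) with the largest k >= 1 whose denominator stays <= 42; these approach x as k grows, and every other convergent or intermediate fraction in range is farther away.
Largest k: floor((42 - q_1)/q_2) = floor((42 - 1)/5) = 8.
That gives (8*4 + 1)/(8*5 + 1) = 33/41.
Compare the errors: |x - 4/5| = |262*5 - 4*327|/(327*5) = 2/1635, and |x - 33/41| = |262*41 - 33*327|/(327*41) = 49/13407.
Cross-multiplying, 2*13407 = 26814 < 80115 = 49*1635, so 2/1635 is smaller: the convergent 4/5 is closer to x than 33/41.

4/5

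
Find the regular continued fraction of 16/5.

Run the Euclidean algorithm on 16 and 5; the successive quotients are the partial quotients a_0, a_1, ... (each step inverts the fractional part left over by the previous one):
  16 = 3*5 + 1, so a_0 = 3.
  5 = 5*1 + 0, so a_1 = 5.
The remainder reaches 0 after 2 divisions, so the expansion has 2 partial quotients, read off in order.

[3; 5]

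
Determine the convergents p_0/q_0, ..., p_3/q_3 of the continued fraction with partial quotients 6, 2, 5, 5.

Using the convergent recurrence p_i = a_i*p_{i-1} + p_{i-2}, q_i = a_i*q_{i-1} + q_{i-2} with p_{-2}=0, p_{-1}=1, q_{-2}=1, q_{-1}=0:
  i=0: a_0=6, p_0 = 6*1 + 0 = 6, q_0 = 6*0 + 1 = 1.
  i=1: a_1=2, p_1 = 2*6 + 1 = 13, q_1 = 2*1 + 0 = 2.
  i=2: a_2=5, p_2 = 5*13 + 6 = 71, q_2 = 5*2 + 1 = 11.
  i=3: a_3=5, p_3 = 5*71 + 13 = 368, q_3 = 5*11 + 2 = 57.

6/1, 13/2, 71/11, 368/57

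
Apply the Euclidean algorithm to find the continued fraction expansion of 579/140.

[4; 7, 2, 1, 2, 2]

Run the Euclidean algorithm on 579 and 140; the successive quotients are the partial quotients a_0, a_1, ... (each step inverts the fractional part left over by the previous one):
  579 = 4*140 + 19, so a_0 = 4.
  140 = 7*19 + 7, so a_1 = 7.
  19 = 2*7 + 5, so a_2 = 2.
  7 = 1*5 + 2, so a_3 = 1.
  5 = 2*2 + 1, so a_4 = 2.
  2 = 2*1 + 0, so a_5 = 2.
The remainder reaches 0 after 6 divisions, so the expansion has 6 partial quotients, read off in order.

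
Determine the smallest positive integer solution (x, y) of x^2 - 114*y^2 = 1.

(x, y) = (1025, 96)

First expand sqrt(114) as a continued fraction. With x_i = (sqrt(114) + m_i)/d_i and (m_0, d_0) = (0, 1): a_0 = floor(sqrt(114)) = 10, since 10^2 = 100 <= 114 < 121 = 11^2.
Iterate m_{i+1} = d_i*a_i - m_i, d_{i+1} = (114 - m_{i+1}^2)/d_i, a_{i+1} = floor((a_0 + m_{i+1})/d_{i+1}):
  m_1 = 1*10 - 0 = 10, d_1 = (114 - 10^2)/1 = 14/1 = 14, a_1 = floor((10 + 10)/14) = 1.
  m_2 = 14*1 - 10 = 4, d_2 = (114 - 4^2)/14 = 98/14 = 7, a_2 = floor((10 + 4)/7) = 2.
  m_3 = 7*2 - 4 = 10, d_3 = (114 - 10^2)/7 = 14/7 = 2, a_3 = floor((10 + 10)/2) = 10.
  m_4 = 2*10 - 10 = 10, d_4 = (114 - 10^2)/2 = 14/2 = 7, a_4 = floor((10 + 10)/7) = 2.
  m_5 = 7*2 - 10 = 4, d_5 = (114 - 4^2)/7 = 98/7 = 14, a_5 = floor((10 + 4)/14) = 1.
  m_6 = 14*1 - 4 = 10, d_6 = (114 - 10^2)/14 = 14/14 = 1, a_6 = floor((10 + 10)/1) = 20.
  m_7 = 1*20 - 10 = 10, d_7 = (114 - 10^2)/1 = 14/1 = 14: (m_7, d_7) = (m_1, d_1) = (10, 14), so from here the quotients repeat a_1, ..., a_6; the period length is 6.
So sqrt(114) = [10; (1, 2, 10, 2, 1, 20)] with period length k = 6.
k is even, so the fundamental solution of x^2 - 114y^2 = 1 is (p_{k-1}, q_{k-1}) = (p_5, q_5); compute convergents through index 5.
Convergents (p_i = a_i*p_{i-1} + p_{i-2}, q_i = a_i*q_{i-1} + q_{i-2} with p_{-2}=0, p_{-1}=1, q_{-2}=1, q_{-1}=0):
  i=0: a_0=10, p_0 = 10*1 + 0 = 10, q_0 = 10*0 + 1 = 1.
  i=1: a_1=1, p_1 = 1*10 + 1 = 11, q_1 = 1*1 + 0 = 1.
  i=2: a_2=2, p_2 = 2*11 + 10 = 32, q_2 = 2*1 + 1 = 3.
  i=3: a_3=10, p_3 = 10*32 + 11 = 331, q_3 = 10*3 + 1 = 31.
  i=4: a_4=2, p_4 = 2*331 + 32 = 694, q_4 = 2*31 + 3 = 65.
  i=5: a_5=1, p_5 = 1*694 + 331 = 1025, q_5 = 1*65 + 31 = 96.
Check: 1025^2 - 114*96^2 = 1050625 - 1050624 = 1, so (x, y) = (1025, 96) solves the equation, and by the theorem it is the least positive solution.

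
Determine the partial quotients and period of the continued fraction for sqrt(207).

Write x_i = (sqrt(207) + m_i)/d_i with (m_0, d_0) = (0, 1). a_0 = floor(sqrt(207)) = 14, since 14^2 = 196 <= 207 < 225 = 15^2.
Iterate m_{i+1} = d_i*a_i - m_i, d_{i+1} = (207 - m_{i+1}^2)/d_i, a_{i+1} = floor((a_0 + m_{i+1})/d_{i+1}):
  m_1 = 1*14 - 0 = 14, d_1 = (207 - 14^2)/1 = 11/1 = 11, a_1 = floor((14 + 14)/11) = 2.
  m_2 = 11*2 - 14 = 8, d_2 = (207 - 8^2)/11 = 143/11 = 13, a_2 = floor((14 + 8)/13) = 1.
  m_3 = 13*1 - 8 = 5, d_3 = (207 - 5^2)/13 = 182/13 = 14, a_3 = floor((14 + 5)/14) = 1.
  m_4 = 14*1 - 5 = 9, d_4 = (207 - 9^2)/14 = 126/14 = 9, a_4 = floor((14 + 9)/9) = 2.
  m_5 = 9*2 - 9 = 9, d_5 = (207 - 9^2)/9 = 126/9 = 14, a_5 = floor((14 + 9)/14) = 1.
  m_6 = 14*1 - 9 = 5, d_6 = (207 - 5^2)/14 = 182/14 = 13, a_6 = floor((14 + 5)/13) = 1.
  m_7 = 13*1 - 5 = 8, d_7 = (207 - 8^2)/13 = 143/13 = 11, a_7 = floor((14 + 8)/11) = 2.
  m_8 = 11*2 - 8 = 14, d_8 = (207 - 14^2)/11 = 11/11 = 1, a_8 = floor((14 + 14)/1) = 28.
  m_9 = 1*28 - 14 = 14, d_9 = (207 - 14^2)/1 = 11/1 = 11: (m_9, d_9) = (m_1, d_1) = (14, 11), so from here the quotients repeat a_1, ..., a_8; the period length is 8.
Hence the expansion of sqrt(207) is a_0 = 14 followed by the repeating block 2, 1, 1, 2, 1, 1, 2, 28 (period 8).

[14; (2, 1, 1, 2, 1, 1, 2, 28)]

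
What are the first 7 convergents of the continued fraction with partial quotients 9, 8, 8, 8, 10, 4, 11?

9/1, 73/8, 593/65, 4817/528, 48763/5345, 199869/21908, 2247322/246333

Using the convergent recurrence p_i = a_i*p_{i-1} + p_{i-2}, q_i = a_i*q_{i-1} + q_{i-2} with p_{-2}=0, p_{-1}=1, q_{-2}=1, q_{-1}=0:
  i=0: a_0=9, p_0 = 9*1 + 0 = 9, q_0 = 9*0 + 1 = 1.
  i=1: a_1=8, p_1 = 8*9 + 1 = 73, q_1 = 8*1 + 0 = 8.
  i=2: a_2=8, p_2 = 8*73 + 9 = 593, q_2 = 8*8 + 1 = 65.
  i=3: a_3=8, p_3 = 8*593 + 73 = 4817, q_3 = 8*65 + 8 = 528.
  i=4: a_4=10, p_4 = 10*4817 + 593 = 48763, q_4 = 10*528 + 65 = 5345.
  i=5: a_5=4, p_5 = 4*48763 + 4817 = 199869, q_5 = 4*5345 + 528 = 21908.
  i=6: a_6=11, p_6 = 11*199869 + 48763 = 2247322, q_6 = 11*21908 + 5345 = 246333.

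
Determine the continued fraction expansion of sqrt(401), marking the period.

Write x_i = (sqrt(401) + m_i)/d_i with (m_0, d_0) = (0, 1). a_0 = floor(sqrt(401)) = 20, since 20^2 = 400 <= 401 < 441 = 21^2.
Iterate m_{i+1} = d_i*a_i - m_i, d_{i+1} = (401 - m_{i+1}^2)/d_i, a_{i+1} = floor((a_0 + m_{i+1})/d_{i+1}):
  m_1 = 1*20 - 0 = 20, d_1 = (401 - 20^2)/1 = 1/1 = 1, a_1 = floor((20 + 20)/1) = 40.
  m_2 = 1*40 - 20 = 20, d_2 = (401 - 20^2)/1 = 1/1 = 1: (m_2, d_2) = (m_1, d_1) = (20, 1), so from here the quotient a_1 repeats; the period length is 1.
Hence the expansion of sqrt(401) is a_0 = 20 followed by the repeating block 40 (period 1).

[20; (40)]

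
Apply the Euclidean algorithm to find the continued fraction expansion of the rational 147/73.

[2; 73]

Run the Euclidean algorithm on 147 and 73; the successive quotients are the partial quotients a_0, a_1, ... (each step inverts the fractional part left over by the previous one):
  147 = 2*73 + 1, so a_0 = 2.
  73 = 73*1 + 0, so a_1 = 73.
The remainder reaches 0 after 2 divisions, so the expansion has 2 partial quotients, read off in order.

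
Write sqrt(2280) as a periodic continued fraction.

Write x_i = (sqrt(2280) + m_i)/d_i with (m_0, d_0) = (0, 1). a_0 = floor(sqrt(2280)) = 47, since 47^2 = 2209 <= 2280 < 2304 = 48^2.
Iterate m_{i+1} = d_i*a_i - m_i, d_{i+1} = (2280 - m_{i+1}^2)/d_i, a_{i+1} = floor((a_0 + m_{i+1})/d_{i+1}):
  m_1 = 1*47 - 0 = 47, d_1 = (2280 - 47^2)/1 = 71/1 = 71, a_1 = floor((47 + 47)/71) = 1.
  m_2 = 71*1 - 47 = 24, d_2 = (2280 - 24^2)/71 = 1704/71 = 24, a_2 = floor((47 + 24)/24) = 2.
  m_3 = 24*2 - 24 = 24, d_3 = (2280 - 24^2)/24 = 1704/24 = 71, a_3 = floor((47 + 24)/71) = 1.
  m_4 = 71*1 - 24 = 47, d_4 = (2280 - 47^2)/71 = 71/71 = 1, a_4 = floor((47 + 47)/1) = 94.
  m_5 = 1*94 - 47 = 47, d_5 = (2280 - 47^2)/1 = 71/1 = 71: (m_5, d_5) = (m_1, d_1) = (47, 71), so from here the quotients repeat a_1, ..., a_4; the period length is 4.
Hence the expansion of sqrt(2280) is a_0 = 47 followed by the repeating block 1, 2, 1, 94 (period 4).

[47; (1, 2, 1, 94)]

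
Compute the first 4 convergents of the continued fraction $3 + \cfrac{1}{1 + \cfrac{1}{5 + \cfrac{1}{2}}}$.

Using the convergent recurrence p_i = a_i*p_{i-1} + p_{i-2}, q_i = a_i*q_{i-1} + q_{i-2} with p_{-2}=0, p_{-1}=1, q_{-2}=1, q_{-1}=0:
  i=0: a_0=3, p_0 = 3*1 + 0 = 3, q_0 = 3*0 + 1 = 1.
  i=1: a_1=1, p_1 = 1*3 + 1 = 4, q_1 = 1*1 + 0 = 1.
  i=2: a_2=5, p_2 = 5*4 + 3 = 23, q_2 = 5*1 + 1 = 6.
  i=3: a_3=2, p_3 = 2*23 + 4 = 50, q_3 = 2*6 + 1 = 13.

3/1, 4/1, 23/6, 50/13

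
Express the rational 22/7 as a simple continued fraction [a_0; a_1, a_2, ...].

Run the Euclidean algorithm on 22 and 7; the successive quotients are the partial quotients a_0, a_1, ... (each step inverts the fractional part left over by the previous one):
  22 = 3*7 + 1, so a_0 = 3.
  7 = 7*1 + 0, so a_1 = 7.
The remainder reaches 0 after 2 divisions, so the expansion has 2 partial quotients, read off in order.

[3; 7]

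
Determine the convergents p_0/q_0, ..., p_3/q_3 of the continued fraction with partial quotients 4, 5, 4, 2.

Using the convergent recurrence p_i = a_i*p_{i-1} + p_{i-2}, q_i = a_i*q_{i-1} + q_{i-2} with p_{-2}=0, p_{-1}=1, q_{-2}=1, q_{-1}=0:
  i=0: a_0=4, p_0 = 4*1 + 0 = 4, q_0 = 4*0 + 1 = 1.
  i=1: a_1=5, p_1 = 5*4 + 1 = 21, q_1 = 5*1 + 0 = 5.
  i=2: a_2=4, p_2 = 4*21 + 4 = 88, q_2 = 4*5 + 1 = 21.
  i=3: a_3=2, p_3 = 2*88 + 21 = 197, q_3 = 2*21 + 5 = 47.

4/1, 21/5, 88/21, 197/47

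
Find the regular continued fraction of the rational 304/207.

Run the Euclidean algorithm on 304 and 207; the successive quotients are the partial quotients a_0, a_1, ... (each step inverts the fractional part left over by the previous one):
  304 = 1*207 + 97, so a_0 = 1.
  207 = 2*97 + 13, so a_1 = 2.
  97 = 7*13 + 6, so a_2 = 7.
  13 = 2*6 + 1, so a_3 = 2.
  6 = 6*1 + 0, so a_4 = 6.
The remainder reaches 0 after 5 divisions, so the expansion has 5 partial quotients, read off in order.

[1; 2, 7, 2, 6]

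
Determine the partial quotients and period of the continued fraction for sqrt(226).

Write x_i = (sqrt(226) + m_i)/d_i with (m_0, d_0) = (0, 1). a_0 = floor(sqrt(226)) = 15, since 15^2 = 225 <= 226 < 256 = 16^2.
Iterate m_{i+1} = d_i*a_i - m_i, d_{i+1} = (226 - m_{i+1}^2)/d_i, a_{i+1} = floor((a_0 + m_{i+1})/d_{i+1}):
  m_1 = 1*15 - 0 = 15, d_1 = (226 - 15^2)/1 = 1/1 = 1, a_1 = floor((15 + 15)/1) = 30.
  m_2 = 1*30 - 15 = 15, d_2 = (226 - 15^2)/1 = 1/1 = 1: (m_2, d_2) = (m_1, d_1) = (15, 1), so from here the quotient a_1 repeats; the period length is 1.
Hence the expansion of sqrt(226) is a_0 = 15 followed by the repeating block 30 (period 1).

[15; (30)]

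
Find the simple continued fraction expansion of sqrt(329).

Write x_i = (sqrt(329) + m_i)/d_i with (m_0, d_0) = (0, 1). a_0 = floor(sqrt(329)) = 18, since 18^2 = 324 <= 329 < 361 = 19^2.
Iterate m_{i+1} = d_i*a_i - m_i, d_{i+1} = (329 - m_{i+1}^2)/d_i, a_{i+1} = floor((a_0 + m_{i+1})/d_{i+1}):
  m_1 = 1*18 - 0 = 18, d_1 = (329 - 18^2)/1 = 5/1 = 5, a_1 = floor((18 + 18)/5) = 7.
  m_2 = 5*7 - 18 = 17, d_2 = (329 - 17^2)/5 = 40/5 = 8, a_2 = floor((18 + 17)/8) = 4.
  m_3 = 8*4 - 17 = 15, d_3 = (329 - 15^2)/8 = 104/8 = 13, a_3 = floor((18 + 15)/13) = 2.
  m_4 = 13*2 - 15 = 11, d_4 = (329 - 11^2)/13 = 208/13 = 16, a_4 = floor((18 + 11)/16) = 1.
  m_5 = 16*1 - 11 = 5, d_5 = (329 - 5^2)/16 = 304/16 = 19, a_5 = floor((18 + 5)/19) = 1.
  m_6 = 19*1 - 5 = 14, d_6 = (329 - 14^2)/19 = 133/19 = 7, a_6 = floor((18 + 14)/7) = 4.
  m_7 = 7*4 - 14 = 14, d_7 = (329 - 14^2)/7 = 133/7 = 19, a_7 = floor((18 + 14)/19) = 1.
  m_8 = 19*1 - 14 = 5, d_8 = (329 - 5^2)/19 = 304/19 = 16, a_8 = floor((18 + 5)/16) = 1.
  m_9 = 16*1 - 5 = 11, d_9 = (329 - 11^2)/16 = 208/16 = 13, a_9 = floor((18 + 11)/13) = 2.
  m_10 = 13*2 - 11 = 15, d_10 = (329 - 15^2)/13 = 104/13 = 8, a_10 = floor((18 + 15)/8) = 4.
  m_11 = 8*4 - 15 = 17, d_11 = (329 - 17^2)/8 = 40/8 = 5, a_11 = floor((18 + 17)/5) = 7.
  m_12 = 5*7 - 17 = 18, d_12 = (329 - 18^2)/5 = 5/5 = 1, a_12 = floor((18 + 18)/1) = 36.
  m_13 = 1*36 - 18 = 18, d_13 = (329 - 18^2)/1 = 5/1 = 5: (m_13, d_13) = (m_1, d_1) = (18, 5), so from here the quotients repeat a_1, ..., a_12; the period length is 12.
Hence the expansion of sqrt(329) is a_0 = 18 followed by the repeating block 7, 4, 2, 1, 1, 4, 1, 1, 2, 4, 7, 36 (period 12).

[18; (7, 4, 2, 1, 1, 4, 1, 1, 2, 4, 7, 36)]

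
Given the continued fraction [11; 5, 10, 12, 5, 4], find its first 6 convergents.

11/1, 56/5, 571/51, 6908/617, 35111/3136, 147352/13161

Using the convergent recurrence p_i = a_i*p_{i-1} + p_{i-2}, q_i = a_i*q_{i-1} + q_{i-2} with p_{-2}=0, p_{-1}=1, q_{-2}=1, q_{-1}=0:
  i=0: a_0=11, p_0 = 11*1 + 0 = 11, q_0 = 11*0 + 1 = 1.
  i=1: a_1=5, p_1 = 5*11 + 1 = 56, q_1 = 5*1 + 0 = 5.
  i=2: a_2=10, p_2 = 10*56 + 11 = 571, q_2 = 10*5 + 1 = 51.
  i=3: a_3=12, p_3 = 12*571 + 56 = 6908, q_3 = 12*51 + 5 = 617.
  i=4: a_4=5, p_4 = 5*6908 + 571 = 35111, q_4 = 5*617 + 51 = 3136.
  i=5: a_5=4, p_5 = 4*35111 + 6908 = 147352, q_5 = 4*3136 + 617 = 13161.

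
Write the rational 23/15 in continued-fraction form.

Run the Euclidean algorithm on 23 and 15; the successive quotients are the partial quotients a_0, a_1, ... (each step inverts the fractional part left over by the previous one):
  23 = 1*15 + 8, so a_0 = 1.
  15 = 1*8 + 7, so a_1 = 1.
  8 = 1*7 + 1, so a_2 = 1.
  7 = 7*1 + 0, so a_3 = 7.
The remainder reaches 0 after 4 divisions, so the expansion has 4 partial quotients, read off in order.

[1; 1, 1, 7]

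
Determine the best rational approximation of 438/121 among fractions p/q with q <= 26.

76/21

Expand x = 438/121 as a continued fraction with the Euclidean algorithm:
  438 = 3*121 + 75, so a_0 = 3.
  121 = 1*75 + 46, so a_1 = 1.
  75 = 1*46 + 29, so a_2 = 1.
  46 = 1*29 + 17, so a_3 = 1.
  29 = 1*17 + 12, so a_4 = 1.
  17 = 1*12 + 5, so a_5 = 1.
  12 = 2*5 + 2, so a_6 = 2.
  5 = 2*2 + 1, so a_7 = 2.
  2 = 2*1 + 0, so a_8 = 2.
so x = [3; 1, 1, 1, 1, 1, 2, 2, 2].
Convergents (p_i = a_i*p_{i-1} + p_{i-2}, q_i = a_i*q_{i-1} + q_{i-2} with p_{-2}=0, p_{-1}=1, q_{-2}=1, q_{-1}=0), until the denominator exceeds 26:
  i=0: a_0=3, p_0 = 3*1 + 0 = 3, q_0 = 3*0 + 1 = 1.
  i=1: a_1=1, p_1 = 1*3 + 1 = 4, q_1 = 1*1 + 0 = 1.
  i=2: a_2=1, p_2 = 1*4 + 3 = 7, q_2 = 1*1 + 1 = 2.
  i=3: a_3=1, p_3 = 1*7 + 4 = 11, q_3 = 1*2 + 1 = 3.
  i=4: a_4=1, p_4 = 1*11 + 7 = 18, q_4 = 1*3 + 2 = 5.
  i=5: a_5=1, p_5 = 1*18 + 11 = 29, q_5 = 1*5 + 3 = 8.
  i=6: a_6=2, p_6 = 2*29 + 18 = 76, q_6 = 2*8 + 5 = 21.
  i=7: a_7=2, p_7 = 2*76 + 29 = 181, q_7 = 2*21 + 8 = 50.
q_7 = 50 > 26, so the last convergent with denominator <= 26 is p_6/q_6 = 76/21.
The closest fraction with denominator <= 26 is either p_6/q_6 or the intermediate fraction (k*p_6 + p_5)/(k*q_6 + q_5) with the largest k >= 1 whose denominator stays <= 26; these approach x as k grows, and every other convergent or intermediate fraction in range is farther away.
Largest k: floor((26 - q_5)/q_6) = floor((26 - 8)/21) = 0.
Since k = 0, no intermediate fraction beyond p_6/q_6 has denominator <= 26, so the convergent 76/21 is the closest (its error is |438*21 - 76*121|/(121*21) = 2/2541).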